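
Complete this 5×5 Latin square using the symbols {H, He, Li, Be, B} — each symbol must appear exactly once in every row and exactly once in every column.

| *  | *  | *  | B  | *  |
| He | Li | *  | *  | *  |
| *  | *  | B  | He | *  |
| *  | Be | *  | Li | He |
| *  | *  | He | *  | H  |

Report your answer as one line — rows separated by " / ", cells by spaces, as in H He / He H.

H He Li B Be / He Li Be H B / Be H B He Li / B Be H Li He / Li B He Be H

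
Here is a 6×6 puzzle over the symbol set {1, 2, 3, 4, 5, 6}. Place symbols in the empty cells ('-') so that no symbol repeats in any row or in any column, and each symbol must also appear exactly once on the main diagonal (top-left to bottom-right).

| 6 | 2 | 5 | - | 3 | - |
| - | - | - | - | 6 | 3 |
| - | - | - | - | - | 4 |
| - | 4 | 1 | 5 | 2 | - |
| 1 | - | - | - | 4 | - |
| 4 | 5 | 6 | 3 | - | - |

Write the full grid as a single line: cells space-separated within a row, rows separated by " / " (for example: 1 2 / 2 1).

6 2 5 4 3 1 / 5 1 4 2 6 3 / 2 6 3 1 5 4 / 3 4 1 5 2 6 / 1 3 2 6 4 5 / 4 5 6 3 1 2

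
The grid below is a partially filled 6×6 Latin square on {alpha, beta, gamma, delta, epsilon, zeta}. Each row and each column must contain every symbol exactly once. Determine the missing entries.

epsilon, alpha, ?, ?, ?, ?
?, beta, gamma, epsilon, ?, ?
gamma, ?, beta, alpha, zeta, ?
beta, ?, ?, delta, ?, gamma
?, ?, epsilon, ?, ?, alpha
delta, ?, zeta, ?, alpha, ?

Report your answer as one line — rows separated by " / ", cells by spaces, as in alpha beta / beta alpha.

epsilon alpha delta zeta gamma beta / alpha beta gamma epsilon delta zeta / gamma epsilon beta alpha zeta delta / beta zeta alpha delta epsilon gamma / zeta delta epsilon gamma beta alpha / delta gamma zeta beta alpha epsilon

Cell (r1,c3): row 1 has {alpha,epsilon}; column 3 has {beta,gamma,epsilon,zeta} → delta.
Cell (r2,c5): row 2 has {beta,gamma,epsilon}; column 5 has {alpha,zeta} → delta.
Cell (r2,c6): row 2 has {beta,gamma,delta,epsilon}; column 6 has {alpha,gamma} → zeta.
Cell (r4,c3): row 4 has {beta,gamma,delta}; column 3 has {beta,gamma,delta,epsilon,zeta} → alpha.
Cell (r4,c5): row 4 has {alpha,beta,gamma,delta}; column 5 has {alpha,delta,zeta} → epsilon.
Cell (r5,c1): row 5 has {alpha,epsilon}; column 1 has {beta,gamma,delta,epsilon} → zeta.
Cell (r1,c6): row 1 has {alpha,delta,epsilon}; column 6 has {alpha,gamma,zeta} → beta.
Cell (r2,c1): row 2 has {beta,gamma,delta,epsilon,zeta}; column 1 has {beta,gamma,delta,epsilon,zeta} → alpha.
Cell (r4,c2): row 4 has {alpha,beta,gamma,delta,epsilon}; column 2 has {alpha,beta} → zeta.
Cell (r6,c6): row 6 has {alpha,delta,zeta}; column 6 has {alpha,beta,gamma,zeta} → epsilon.
Cell (r1,c5): row 1 has {alpha,beta,delta,epsilon}; column 5 has {alpha,delta,epsilon,zeta} → gamma.
Cell (r3,c6): row 3 has {alpha,beta,gamma,zeta}; column 6 has {alpha,beta,gamma,epsilon,zeta} → delta.
Cell (r5,c5): row 5 has {alpha,epsilon,zeta}; column 5 has {alpha,gamma,delta,epsilon,zeta} → beta.
Cell (r6,c2): row 6 has {alpha,delta,epsilon,zeta}; column 2 has {alpha,beta,zeta} → gamma.
Cell (r6,c4): row 6 has {alpha,gamma,delta,epsilon,zeta}; column 4 has {alpha,delta,epsilon} → beta.
Cell (r1,c4): row 1 has {alpha,beta,gamma,delta,epsilon}; column 4 has {alpha,beta,delta,epsilon} → zeta.
Cell (r3,c2): row 3 has {alpha,beta,gamma,delta,zeta}; column 2 has {alpha,beta,gamma,zeta} → epsilon.
Cell (r5,c2): row 5 has {alpha,beta,epsilon,zeta}; column 2 has {alpha,beta,gamma,epsilon,zeta} → delta.
Cell (r5,c4): row 5 has {alpha,beta,delta,epsilon,zeta}; column 4 has {alpha,beta,delta,epsilon,zeta} → gamma.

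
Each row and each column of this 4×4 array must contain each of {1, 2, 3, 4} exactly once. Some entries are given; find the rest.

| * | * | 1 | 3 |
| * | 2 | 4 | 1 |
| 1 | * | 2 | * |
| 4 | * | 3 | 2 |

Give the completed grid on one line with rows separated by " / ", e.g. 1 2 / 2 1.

(r1,c1): row 1 has {1,3}; column 1 has {1,4}, so it must be 2.
(r1,c2): row 1 has {1,2,3}; column 2 has {2}, so it must be 4.
(r2,c1): row 2 has {1,2,4}; column 1 has {1,2,4}, so it must be 3.
(r3,c2): row 3 has {1,2}; column 2 has {2,4}, so it must be 3.
(r3,c4): row 3 has {1,2,3}; column 4 has {1,2,3}, so it must be 4.
(r4,c2): row 4 has {2,3,4}; column 2 has {2,3,4}, so it must be 1.

2 4 1 3 / 3 2 4 1 / 1 3 2 4 / 4 1 3 2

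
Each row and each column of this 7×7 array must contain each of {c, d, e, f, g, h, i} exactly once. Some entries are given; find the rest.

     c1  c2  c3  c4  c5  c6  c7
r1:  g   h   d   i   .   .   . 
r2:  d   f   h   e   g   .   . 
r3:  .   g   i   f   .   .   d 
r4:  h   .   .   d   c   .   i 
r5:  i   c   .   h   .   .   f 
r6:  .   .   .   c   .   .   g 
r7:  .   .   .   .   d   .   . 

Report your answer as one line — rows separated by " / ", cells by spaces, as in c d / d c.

At row 2, column 7: row 2 has {d,e,f,g,h}; column 7 has {d,f,g,i}; that leaves c.
At row 4, column 2: row 4 has {c,d,h,i}; column 2 has {c,f,g,h}; that leaves e.
At row 5, column 5: row 5 has {c,f,h,i}; column 5 has {c,d,g}; that leaves e.
At row 7, column 2: row 7 has {d}; column 2 has {c,e,f,g,h}; that leaves i.
At row 7, column 4: row 7 has {d,i}; column 4 has {c,d,e,f,h,i}; that leaves g.
At row 1, column 5: row 1 has {d,g,h,i}; column 5 has {c,d,e,g}; that leaves f.
At row 1, column 7: row 1 has {d,f,g,h,i}; column 7 has {c,d,f,g,i}; that leaves e.
At row 2, column 6: row 2 has {c,d,e,f,g,h}; column 6 is empty so far; that leaves i.
At row 3, column 5: row 3 has {d,f,g,i}; column 5 has {c,d,e,f,g}; that leaves h.
At row 5, column 3: row 5 has {c,e,f,h,i}; column 3 has {d,h,i}; that leaves g.
At row 5, column 6: row 5 has {c,e,f,g,h,i}; column 6 has {i}; that leaves d.
At row 6, column 2: row 6 has {c,g}; column 2 has {c,e,f,g,h,i}; that leaves d.
At row 6, column 5: row 6 has {c,d,g}; column 5 has {c,d,e,f,g,h}; that leaves i.
At row 7, column 7: row 7 has {d,g,i}; column 7 has {c,d,e,f,g,i}; that leaves h.
At row 1, column 6: row 1 has {d,e,f,g,h,i}; column 6 has {d,i}; that leaves c.
At row 3, column 6: row 3 has {d,f,g,h,i}; column 6 has {c,d,i}; that leaves e.
At row 4, column 3: row 4 has {c,d,e,h,i}; column 3 has {d,g,h,i}; that leaves f.
At row 4, column 6: row 4 has {c,d,e,f,h,i}; column 6 has {c,d,e,i}; that leaves g.
At row 6, column 3: row 6 has {c,d,g,i}; column 3 has {d,f,g,h,i}; that leaves e.
At row 7, column 3: row 7 has {d,g,h,i}; column 3 has {d,e,f,g,h,i}; that leaves c.
At row 7, column 6: row 7 has {c,d,g,h,i}; column 6 has {c,d,e,g,i}; that leaves f.
At row 3, column 1: row 3 has {d,e,f,g,h,i}; column 1 has {d,g,h,i}; that leaves c.
At row 6, column 1: row 6 has {c,d,e,g,i}; column 1 has {c,d,g,h,i}; that leaves f.
At row 6, column 6: row 6 has {c,d,e,f,g,i}; column 6 has {c,d,e,f,g,i}; that leaves h.
At row 7, column 1: row 7 has {c,d,f,g,h,i}; column 1 has {c,d,f,g,h,i}; that leaves e.

g h d i f c e / d f h e g i c / c g i f h e d / h e f d c g i / i c g h e d f / f d e c i h g / e i c g d f h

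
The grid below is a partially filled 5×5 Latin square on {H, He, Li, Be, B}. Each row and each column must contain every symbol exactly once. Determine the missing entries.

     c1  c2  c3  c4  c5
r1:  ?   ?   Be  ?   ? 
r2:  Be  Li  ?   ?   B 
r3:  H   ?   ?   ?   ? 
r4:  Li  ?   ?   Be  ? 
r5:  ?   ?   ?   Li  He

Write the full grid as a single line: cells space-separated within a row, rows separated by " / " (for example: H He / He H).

Cell (r4,c5): row 4 has {Li,Be}; column 5 has {He,B} → H.
Cell (r5,c1): row 5 has {He,Li}; column 1 has {H,Li,Be} → B.
Cell (r5,c3): row 5 has {He,Li,B}; column 3 has {Be} → H.
Cell (r1,c1): row 1 has {Be}; column 1 has {H,Li,Be,B} → He.
Cell (r1,c5): row 1 has {He,Be}; column 5 has {H,He,B} → Li.
Cell (r2,c3): row 2 has {Li,Be,B}; column 3 has {H,Be} → He.
Cell (r2,c4): row 2 has {He,Li,Be,B}; column 4 has {Li,Be} → H.
Cell (r3,c5): row 3 has {H}; column 5 has {H,He,Li,B} → Be.
Cell (r4,c3): row 4 has {H,Li,Be}; column 3 has {H,He,Be} → B.
Cell (r5,c2): row 5 has {H,He,Li,B}; column 2 has {Li} → Be.
Cell (r1,c4): row 1 has {He,Li,Be}; column 4 has {H,Li,Be} → B.
Cell (r3,c3): row 3 has {H,Be}; column 3 has {H,He,Be,B} → Li.
Cell (r3,c4): row 3 has {H,Li,Be}; column 4 has {H,Li,Be,B} → He.
Cell (r4,c2): row 4 has {H,Li,Be,B}; column 2 has {Li,Be} → He.
Cell (r1,c2): row 1 has {He,Li,Be,B}; column 2 has {He,Li,Be} → H.
Cell (r3,c2): row 3 has {H,He,Li,Be}; column 2 has {H,He,Li,Be} → B.

He H Be B Li / Be Li He H B / H B Li He Be / Li He B Be H / B Be H Li He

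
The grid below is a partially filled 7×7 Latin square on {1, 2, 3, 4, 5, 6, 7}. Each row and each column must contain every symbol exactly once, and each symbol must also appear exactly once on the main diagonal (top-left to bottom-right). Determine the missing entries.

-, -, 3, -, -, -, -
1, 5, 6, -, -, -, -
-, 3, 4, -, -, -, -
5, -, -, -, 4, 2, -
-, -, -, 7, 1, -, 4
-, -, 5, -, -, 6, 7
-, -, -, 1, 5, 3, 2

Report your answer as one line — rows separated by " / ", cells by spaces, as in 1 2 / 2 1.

(r1,c1): row 1 has {3}; column 1 has {1,5}; the diagonal has {1,2,4,5,6}, so it must be 7.
(r2,c7): row 2 has {1,5,6}; column 7 has {2,4,7}, so it must be 3.
(r4,c4): row 4 has {2,4,5}; column 4 has {1,7}; the diagonal has {1,2,4,5,6,7}, so it must be 3.
(r5,c3): row 5 has {1,4,7}; column 3 has {3,4,5,6}, so it must be 2.
(r5,c6): row 5 has {1,2,4,7}; column 6 has {2,3,6}, so it must be 5.
(r7,c3): row 7 has {1,2,3,5}; column 3 has {2,3,4,5,6}, so it must be 7.
(r4,c3): row 4 has {2,3,4,5}; column 3 has {2,3,4,5,6,7}, so it must be 1.
(r4,c7): row 4 has {1,2,3,4,5}; column 7 has {2,3,4,7}, so it must be 6.
(r5,c2): row 5 has {1,2,4,5,7}; column 2 has {3,5}, so it must be 6.
(r7,c2): row 7 has {1,2,3,5,7}; column 2 has {3,5,6}, so it must be 4.
(r4,c2): row 4 has {1,2,3,4,5,6}; column 2 has {3,4,5,6}, so it must be 7.
(r5,c1): row 5 has {1,2,4,5,6,7}; column 1 has {1,5,7}, so it must be 3.
(r7,c1): row 7 has {1,2,3,4,5,7}; column 1 has {1,3,5,7}, so it must be 6.
(r3,c1): row 3 has {3,4}; column 1 has {1,3,5,6,7}, so it must be 2.
(r6,c1): row 6 has {5,6,7}; column 1 has {1,2,3,5,6,7}, so it must be 4.
(r6,c4): row 6 has {4,5,6,7}; column 4 has {1,3,7}, so it must be 2.
(r6,c5): row 6 has {2,4,5,6,7}; column 5 has {1,4,5}, so it must be 3.
(r2,c4): row 2 has {1,3,5,6}; column 4 has {1,2,3,7}, so it must be 4.
(r2,c6): row 2 has {1,3,4,5,6}; column 6 has {2,3,5,6}, so it must be 7.
(r3,c6): row 3 has {2,3,4}; column 6 has {2,3,5,6,7}, so it must be 1.
(r3,c7): row 3 has {1,2,3,4}; column 7 has {2,3,4,6,7}, so it must be 5.
(r6,c2): row 6 has {2,3,4,5,6,7}; column 2 has {3,4,5,6,7}, so it must be 1.
(r1,c2): row 1 has {3,7}; column 2 has {1,3,4,5,6,7}, so it must be 2.
(r1,c5): row 1 has {2,3,7}; column 5 has {1,3,4,5}, so it must be 6.
(r1,c6): row 1 has {2,3,6,7}; column 6 has {1,2,3,5,6,7}, so it must be 4.
(r1,c7): row 1 has {2,3,4,6,7}; column 7 has {2,3,4,5,6,7}, so it must be 1.
(r2,c5): row 2 has {1,3,4,5,6,7}; column 5 has {1,3,4,5,6}, so it must be 2.
(r3,c4): row 3 has {1,2,3,4,5}; column 4 has {1,2,3,4,7}, so it must be 6.
(r3,c5): row 3 has {1,2,3,4,5,6}; column 5 has {1,2,3,4,5,6}, so it must be 7.
(r1,c4): row 1 has {1,2,3,4,6,7}; column 4 has {1,2,3,4,6,7}, so it must be 5.

7 2 3 5 6 4 1 / 1 5 6 4 2 7 3 / 2 3 4 6 7 1 5 / 5 7 1 3 4 2 6 / 3 6 2 7 1 5 4 / 4 1 5 2 3 6 7 / 6 4 7 1 5 3 2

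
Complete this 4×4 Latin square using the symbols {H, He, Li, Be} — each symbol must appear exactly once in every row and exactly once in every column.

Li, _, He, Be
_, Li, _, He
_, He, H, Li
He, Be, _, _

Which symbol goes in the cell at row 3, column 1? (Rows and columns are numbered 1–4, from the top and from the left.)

(r1,c2): row 1 has {He,Li,Be}; column 2 has {He,Li,Be}, so it must be H.
(r2,c3): row 2 has {He,Li}; column 3 has {H,He}, so it must be Be.
(r3,c1): row 3 has {H,He,Li}; column 1 has {He,Li}, so it must be Be.

Be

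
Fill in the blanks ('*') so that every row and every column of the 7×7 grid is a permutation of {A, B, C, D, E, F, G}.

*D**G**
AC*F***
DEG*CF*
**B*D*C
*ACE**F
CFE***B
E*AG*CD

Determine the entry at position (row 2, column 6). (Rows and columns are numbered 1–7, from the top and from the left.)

B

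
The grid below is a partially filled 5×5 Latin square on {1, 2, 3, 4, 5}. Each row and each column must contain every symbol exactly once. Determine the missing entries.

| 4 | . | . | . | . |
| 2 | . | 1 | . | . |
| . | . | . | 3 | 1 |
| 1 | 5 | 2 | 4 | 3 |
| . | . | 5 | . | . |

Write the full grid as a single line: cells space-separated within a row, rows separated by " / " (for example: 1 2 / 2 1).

4 1 3 2 5 / 2 3 1 5 4 / 5 2 4 3 1 / 1 5 2 4 3 / 3 4 5 1 2

(r1,c3) = 3
(r2,c4) = 5
(r2,c5) = 4
(r3,c1) = 5
(r3,c3) = 4
(r5,c1) = 3
(r5,c5) = 2
(r1,c5) = 5
(r2,c2) = 3
(r3,c2) = 2
(r5,c4) = 1
(r1,c2) = 1
(r1,c4) = 2
(r5,c2) = 4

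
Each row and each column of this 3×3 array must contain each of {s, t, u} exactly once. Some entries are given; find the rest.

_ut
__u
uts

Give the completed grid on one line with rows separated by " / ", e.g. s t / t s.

s u t / t s u / u t s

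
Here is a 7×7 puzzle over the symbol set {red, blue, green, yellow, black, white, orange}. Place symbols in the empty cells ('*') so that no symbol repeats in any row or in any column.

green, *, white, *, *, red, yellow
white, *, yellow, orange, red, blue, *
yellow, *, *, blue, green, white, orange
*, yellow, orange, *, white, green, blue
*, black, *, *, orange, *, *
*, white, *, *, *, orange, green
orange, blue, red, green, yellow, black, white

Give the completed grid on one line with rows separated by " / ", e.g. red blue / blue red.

green orange white black blue red yellow / white green yellow orange red blue black / yellow red black blue green white orange / black yellow orange red white green blue / blue black green white orange yellow red / red white blue yellow black orange green / orange blue red green yellow black white

(r1,c2) = orange
(r1,c4) = black
(r1,c5) = blue
(r2,c2) = green
(r2,c7) = black
(r3,c2) = red
(r3,c3) = black
(r4,c4) = red
(r5,c6) = yellow
(r5,c7) = red
(r6,c3) = blue
(r6,c4) = yellow
(r6,c5) = black
(r4,c1) = black
(r5,c1) = blue
(r5,c3) = green
(r5,c4) = white
(r6,c1) = red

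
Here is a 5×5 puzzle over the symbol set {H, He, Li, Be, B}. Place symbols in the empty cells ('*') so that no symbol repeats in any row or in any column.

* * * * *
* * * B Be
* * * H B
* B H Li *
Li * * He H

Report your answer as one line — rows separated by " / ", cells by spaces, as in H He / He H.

B H He Be Li / H He Li B Be / He Li Be H B / Be B H Li He / Li Be B He H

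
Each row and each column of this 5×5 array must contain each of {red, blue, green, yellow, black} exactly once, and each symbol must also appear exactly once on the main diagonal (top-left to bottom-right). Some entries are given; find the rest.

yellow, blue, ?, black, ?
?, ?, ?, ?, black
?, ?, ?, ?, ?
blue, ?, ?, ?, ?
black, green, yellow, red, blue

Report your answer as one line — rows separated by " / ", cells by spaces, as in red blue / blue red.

(r2,c2): row 2 has {black}; column 2 has {blue,green}; the diagonal has {blue,yellow}, so it must be red.
(r4,c4): row 4 has {blue}; column 4 has {red,black}; the diagonal has {red,blue,yellow}, so it must be green.
(r2,c1): row 2 has {red,black}; column 1 has {blue,yellow,black}, so it must be green.
(r2,c3): row 2 has {red,green,black}; column 3 has {yellow}, so it must be blue.
(r2,c4): row 2 has {red,blue,green,black}; column 4 has {red,green,black}, so it must be yellow.
(r3,c1): row 3 is empty so far; column 1 has {blue,green,yellow,black}, so it must be red.
(r3,c3): row 3 has {red}; column 3 has {blue,yellow}; the diagonal has {red,blue,green,yellow}, so it must be black.
(r3,c4): row 3 has {red,black}; column 4 has {red,green,yellow,black}, so it must be blue.
(r4,c3): row 4 has {blue,green}; column 3 has {blue,yellow,black}, so it must be red.
(r4,c5): row 4 has {red,blue,green}; column 5 has {blue,black}, so it must be yellow.
(r1,c3): row 1 has {blue,yellow,black}; column 3 has {red,blue,yellow,black}, so it must be green.
(r1,c5): row 1 has {blue,green,yellow,black}; column 5 has {blue,yellow,black}, so it must be red.
(r3,c2): row 3 has {red,blue,black}; column 2 has {red,blue,green}, so it must be yellow.
(r3,c5): row 3 has {red,blue,yellow,black}; column 5 has {red,blue,yellow,black}, so it must be green.
(r4,c2): row 4 has {red,blue,green,yellow}; column 2 has {red,blue,green,yellow}, so it must be black.

yellow blue green black red / green red blue yellow black / red yellow black blue green / blue black red green yellow / black green yellow red blue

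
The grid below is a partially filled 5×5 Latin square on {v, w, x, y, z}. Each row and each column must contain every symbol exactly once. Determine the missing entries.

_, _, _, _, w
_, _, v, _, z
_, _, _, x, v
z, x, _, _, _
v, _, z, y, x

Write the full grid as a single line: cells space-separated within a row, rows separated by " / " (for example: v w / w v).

y v x z w / x y v w z / w z y x v / z x w v y / v w z y x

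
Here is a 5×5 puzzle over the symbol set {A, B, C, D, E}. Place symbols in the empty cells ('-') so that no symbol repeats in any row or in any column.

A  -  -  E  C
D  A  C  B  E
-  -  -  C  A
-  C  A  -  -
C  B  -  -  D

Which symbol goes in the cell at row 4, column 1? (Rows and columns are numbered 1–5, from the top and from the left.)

E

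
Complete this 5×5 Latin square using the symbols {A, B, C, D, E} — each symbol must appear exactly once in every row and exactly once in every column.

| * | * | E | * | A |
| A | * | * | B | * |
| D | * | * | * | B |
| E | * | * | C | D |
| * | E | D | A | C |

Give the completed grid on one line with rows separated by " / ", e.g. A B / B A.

C B E D A / A D C B E / D C A E B / E A B C D / B E D A C

At row 1, column 4: row 1 has {A,E}; column 4 has {A,B,C}; that leaves D.
At row 2, column 3: row 2 has {A,B}; column 3 has {D,E}; that leaves C.
At row 2, column 5: row 2 has {A,B,C}; column 5 has {A,B,C,D}; that leaves E.
At row 3, column 3: row 3 has {B,D}; column 3 has {C,D,E}; that leaves A.
At row 3, column 4: row 3 has {A,B,D}; column 4 has {A,B,C,D}; that leaves E.
At row 4, column 3: row 4 has {C,D,E}; column 3 has {A,C,D,E}; that leaves B.
At row 5, column 1: row 5 has {A,C,D,E}; column 1 has {A,D,E}; that leaves B.
At row 1, column 1: row 1 has {A,D,E}; column 1 has {A,B,D,E}; that leaves C.
At row 1, column 2: row 1 has {A,C,D,E}; column 2 has {E}; that leaves B.
At row 2, column 2: row 2 has {A,B,C,E}; column 2 has {B,E}; that leaves D.
At row 3, column 2: row 3 has {A,B,D,E}; column 2 has {B,D,E}; that leaves C.
At row 4, column 2: row 4 has {B,C,D,E}; column 2 has {B,C,D,E}; that leaves A.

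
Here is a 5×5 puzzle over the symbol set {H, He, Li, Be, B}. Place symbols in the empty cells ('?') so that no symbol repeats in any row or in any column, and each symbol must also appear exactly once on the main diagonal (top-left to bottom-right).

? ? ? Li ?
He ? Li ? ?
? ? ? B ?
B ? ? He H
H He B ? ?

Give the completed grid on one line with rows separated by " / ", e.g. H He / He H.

(r1,c1) = Be
(r3,c1) = Li
(r3,c3) = H
(r4,c3) = Be
(r5,c4) = Be
(r5,c5) = Li
(r1,c3) = He
(r1,c5) = B
(r2,c2) = B
(r2,c4) = H
(r2,c5) = Be
(r3,c2) = Be
(r3,c5) = He
(r4,c2) = Li
(r1,c2) = H

Be H He Li B / He B Li H Be / Li Be H B He / B Li Be He H / H He B Be Li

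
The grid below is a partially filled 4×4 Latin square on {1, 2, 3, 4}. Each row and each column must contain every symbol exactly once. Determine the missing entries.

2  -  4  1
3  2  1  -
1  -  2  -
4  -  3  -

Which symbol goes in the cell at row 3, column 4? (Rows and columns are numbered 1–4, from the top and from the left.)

3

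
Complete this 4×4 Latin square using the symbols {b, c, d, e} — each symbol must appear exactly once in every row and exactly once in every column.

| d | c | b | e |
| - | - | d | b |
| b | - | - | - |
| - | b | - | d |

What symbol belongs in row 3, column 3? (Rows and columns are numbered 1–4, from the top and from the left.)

(r2,c2): row 2 has {b,d}; column 2 has {b,c}, so it must be e.
(r3,c2): row 3 has {b}; column 2 has {b,c,e}, so it must be d.
(r3,c4): row 3 has {b,d}; column 4 has {b,d,e}, so it must be c.
(r2,c1): row 2 has {b,d,e}; column 1 has {b,d}, so it must be c.
(r3,c3): row 3 has {b,c,d}; column 3 has {b,d}, so it must be e.

e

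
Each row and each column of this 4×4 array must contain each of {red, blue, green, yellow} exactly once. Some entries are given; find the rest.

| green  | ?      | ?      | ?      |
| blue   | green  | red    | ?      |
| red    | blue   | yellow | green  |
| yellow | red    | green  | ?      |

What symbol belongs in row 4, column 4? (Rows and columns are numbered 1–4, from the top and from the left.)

blue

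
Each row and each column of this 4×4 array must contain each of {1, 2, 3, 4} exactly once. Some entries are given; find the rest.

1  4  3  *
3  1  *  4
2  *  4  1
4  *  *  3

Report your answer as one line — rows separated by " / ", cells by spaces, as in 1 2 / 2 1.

1 4 3 2 / 3 1 2 4 / 2 3 4 1 / 4 2 1 3

(r1,c4) = 2
(r2,c3) = 2
(r3,c2) = 3
(r4,c2) = 2
(r4,c3) = 1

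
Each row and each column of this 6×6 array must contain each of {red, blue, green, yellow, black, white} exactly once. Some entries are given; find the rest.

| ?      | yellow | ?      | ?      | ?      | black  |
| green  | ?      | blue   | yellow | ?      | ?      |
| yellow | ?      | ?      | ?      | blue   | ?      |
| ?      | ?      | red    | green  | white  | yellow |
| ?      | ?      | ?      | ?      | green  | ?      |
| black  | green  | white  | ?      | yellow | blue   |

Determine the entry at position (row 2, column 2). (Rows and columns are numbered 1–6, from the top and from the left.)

white

(r1,c3) = green
(r1,c5) = red
(r2,c5) = black
(r3,c3) = black
(r4,c1) = blue
(r4,c2) = black
(r5,c3) = yellow
(r6,c4) = red
(r1,c1) = white
(r1,c4) = blue
(r3,c4) = white
(r5,c1) = red
(r5,c4) = black
(r5,c6) = white
(r2,c6) = red
(r3,c2) = red
(r3,c6) = green
(r5,c2) = blue
(r2,c2) = white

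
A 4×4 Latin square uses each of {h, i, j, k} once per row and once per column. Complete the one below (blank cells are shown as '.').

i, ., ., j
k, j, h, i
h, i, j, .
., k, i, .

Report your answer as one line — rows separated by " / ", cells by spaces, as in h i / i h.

(r1,c2): row 1 has {i,j}; column 2 has {i,j,k}, so it must be h.
(r1,c3): row 1 has {h,i,j}; column 3 has {h,i,j}, so it must be k.
(r3,c4): row 3 has {h,i,j}; column 4 has {i,j}, so it must be k.
(r4,c1): row 4 has {i,k}; column 1 has {h,i,k}, so it must be j.
(r4,c4): row 4 has {i,j,k}; column 4 has {i,j,k}, so it must be h.

i h k j / k j h i / h i j k / j k i h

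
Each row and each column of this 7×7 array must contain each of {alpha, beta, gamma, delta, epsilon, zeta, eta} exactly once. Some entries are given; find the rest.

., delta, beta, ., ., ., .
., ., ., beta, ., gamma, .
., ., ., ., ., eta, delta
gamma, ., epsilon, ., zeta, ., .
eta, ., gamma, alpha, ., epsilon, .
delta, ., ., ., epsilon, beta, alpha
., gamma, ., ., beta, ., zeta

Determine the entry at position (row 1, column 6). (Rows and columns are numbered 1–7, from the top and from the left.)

(r5,c5): row 5 has {alpha,gamma,epsilon,eta}; column 5 has {beta,epsilon,zeta}, so it must be delta.
(r5,c7): row 5 has {alpha,gamma,delta,epsilon,eta}; column 7 has {alpha,delta,zeta}, so it must be beta.
(r4,c7): row 4 has {gamma,epsilon,zeta}; column 7 has {alpha,beta,delta,zeta}, so it must be eta.
(r5,c2): row 5 has {alpha,beta,gamma,delta,epsilon,eta}; column 2 has {gamma,delta}, so it must be zeta.
(r6,c2): row 6 has {alpha,beta,delta,epsilon}; column 2 has {gamma,delta,zeta}, so it must be eta.
(r6,c3): row 6 has {alpha,beta,delta,epsilon,eta}; column 3 has {beta,gamma,epsilon}, so it must be zeta.
(r6,c4): row 6 has {alpha,beta,delta,epsilon,zeta,eta}; column 4 has {alpha,beta}, so it must be gamma.
(r2,c7): row 2 has {beta,gamma}; column 7 has {alpha,beta,delta,zeta,eta}, so it must be epsilon.
(r3,c3): row 3 has {delta,eta}; column 3 has {beta,gamma,epsilon,zeta}, so it must be alpha.
(r3,c5): row 3 has {alpha,delta,eta}; column 5 has {beta,delta,epsilon,zeta}, so it must be gamma.
(r4,c4): row 4 has {gamma,epsilon,zeta,eta}; column 4 has {alpha,beta,gamma}, so it must be delta.
(r4,c6): row 4 has {gamma,delta,epsilon,zeta,eta}; column 6 has {beta,gamma,epsilon,eta}, so it must be alpha.
(r7,c6): row 7 has {beta,gamma,zeta}; column 6 has {alpha,beta,gamma,epsilon,eta}, so it must be delta.
(r1,c6): row 1 has {beta,delta}; column 6 has {alpha,beta,gamma,delta,epsilon,eta}, so it must be zeta.

zeta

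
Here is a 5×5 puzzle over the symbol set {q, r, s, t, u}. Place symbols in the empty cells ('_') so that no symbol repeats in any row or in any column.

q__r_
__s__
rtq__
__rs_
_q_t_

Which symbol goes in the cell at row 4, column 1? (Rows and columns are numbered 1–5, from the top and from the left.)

t

row 3 has {q,r,t}; column 4 has {r,s,t} — only u is left for (r3,c4).
row 3 has {q,r,t,u}; column 5 is empty so far — only s is left for (r3,c5).
row 4 has {r,s}; column 2 has {q,t} — only u is left for (r4,c2).
row 5 has {q,t}; column 3 has {q,r,s} — only u is left for (r5,c3).
row 5 has {q,t,u}; column 5 has {s} — only r is left for (r5,c5).
row 1 has {q,r}; column 2 has {q,t,u} — only s is left for (r1,c2).
row 1 has {q,r,s}; column 3 has {q,r,s,u} — only t is left for (r1,c3).
row 1 has {q,r,s,t}; column 5 has {r,s} — only u is left for (r1,c5).
row 2 has {s}; column 2 has {q,s,t,u} — only r is left for (r2,c2).
row 2 has {r,s}; column 4 has {r,s,t,u} — only q is left for (r2,c4).
row 2 has {q,r,s}; column 5 has {r,s,u} — only t is left for (r2,c5).
row 4 has {r,s,u}; column 1 has {q,r} — only t is left for (r4,c1).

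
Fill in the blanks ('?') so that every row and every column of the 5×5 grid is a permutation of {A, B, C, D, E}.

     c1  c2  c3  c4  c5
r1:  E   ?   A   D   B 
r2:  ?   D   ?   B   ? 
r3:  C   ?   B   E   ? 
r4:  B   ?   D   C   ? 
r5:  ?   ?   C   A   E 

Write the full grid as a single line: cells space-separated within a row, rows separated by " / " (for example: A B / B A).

E C A D B / A D E B C / C A B E D / B E D C A / D B C A E

(r1,c2) = C
(r2,c1) = A
(r2,c3) = E
(r2,c5) = C
(r3,c2) = A
(r3,c5) = D
(r4,c2) = E
(r4,c5) = A
(r5,c1) = D
(r5,c2) = B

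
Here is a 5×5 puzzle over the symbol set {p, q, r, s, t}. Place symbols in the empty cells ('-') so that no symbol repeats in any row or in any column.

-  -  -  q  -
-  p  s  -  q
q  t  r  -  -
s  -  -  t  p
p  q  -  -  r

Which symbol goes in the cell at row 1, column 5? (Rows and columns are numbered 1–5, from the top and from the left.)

(r2,c4) = r
(r3,c5) = s
(r4,c2) = r
(r4,c3) = q
(r5,c3) = t
(r5,c4) = s
(r1,c2) = s
(r1,c3) = p
(r1,c5) = t

t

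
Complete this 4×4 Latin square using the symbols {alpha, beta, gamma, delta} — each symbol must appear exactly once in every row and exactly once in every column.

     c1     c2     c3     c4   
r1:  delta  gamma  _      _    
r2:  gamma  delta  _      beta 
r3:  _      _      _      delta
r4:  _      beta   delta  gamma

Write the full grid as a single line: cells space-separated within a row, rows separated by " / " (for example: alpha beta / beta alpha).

row 1 has {gamma,delta}; column 4 has {beta,gamma,delta} — only alpha is left for (r1,c4).
row 2 has {beta,gamma,delta}; column 3 has {delta} — only alpha is left for (r2,c3).
row 3 has {delta}; column 2 has {beta,gamma,delta} — only alpha is left for (r3,c2).
row 4 has {beta,gamma,delta}; column 1 has {gamma,delta} — only alpha is left for (r4,c1).
row 1 has {alpha,gamma,delta}; column 3 has {alpha,delta} — only beta is left for (r1,c3).
row 3 has {alpha,delta}; column 1 has {alpha,gamma,delta} — only beta is left for (r3,c1).
row 3 has {alpha,beta,delta}; column 3 has {alpha,beta,delta} — only gamma is left for (r3,c3).

delta gamma beta alpha / gamma delta alpha beta / beta alpha gamma delta / alpha beta delta gamma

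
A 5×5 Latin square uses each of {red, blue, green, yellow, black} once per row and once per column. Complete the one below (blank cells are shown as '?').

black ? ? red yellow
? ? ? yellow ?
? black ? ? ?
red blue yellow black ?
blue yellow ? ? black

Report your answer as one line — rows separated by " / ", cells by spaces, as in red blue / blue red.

row 1 has {red,yellow,black}; column 2 has {blue,yellow,black} — only green is left for (r1,c2).
row 1 has {red,green,yellow,black}; column 3 has {yellow} — only blue is left for (r1,c3).
row 2 has {yellow}; column 1 has {red,blue,black} — only green is left for (r2,c1).
row 2 has {green,yellow}; column 2 has {blue,green,yellow,black} — only red is left for (r2,c2).
row 2 has {red,green,yellow}; column 3 has {blue,yellow} — only black is left for (r2,c3).
row 2 has {red,green,yellow,black}; column 5 has {yellow,black} — only blue is left for (r2,c5).
row 3 has {black}; column 1 has {red,blue,green,black} — only yellow is left for (r3,c1).
row 4 has {red,blue,yellow,black}; column 5 has {blue,yellow,black} — only green is left for (r4,c5).
row 5 has {blue,yellow,black}; column 4 has {red,yellow,black} — only green is left for (r5,c4).
row 3 has {yellow,black}; column 4 has {red,green,yellow,black} — only blue is left for (r3,c4).
row 3 has {blue,yellow,black}; column 5 has {blue,green,yellow,black} — only red is left for (r3,c5).
row 5 has {blue,green,yellow,black}; column 3 has {blue,yellow,black} — only red is left for (r5,c3).
row 3 has {red,blue,yellow,black}; column 3 has {red,blue,yellow,black} — only green is left for (r3,c3).

black green blue red yellow / green red black yellow blue / yellow black green blue red / red blue yellow black green / blue yellow red green black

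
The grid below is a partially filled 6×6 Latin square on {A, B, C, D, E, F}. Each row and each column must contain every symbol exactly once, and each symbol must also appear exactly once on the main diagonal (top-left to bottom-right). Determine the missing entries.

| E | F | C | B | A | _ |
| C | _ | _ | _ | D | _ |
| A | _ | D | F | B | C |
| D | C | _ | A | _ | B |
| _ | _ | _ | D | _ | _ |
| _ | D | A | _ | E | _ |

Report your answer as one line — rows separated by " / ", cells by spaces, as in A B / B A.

E F C B A D / C B F E D A / A E D F B C / D C E A F B / F A B D C E / B D A C E F

(r1,c6) = D
(r2,c2) = B
(r2,c4) = E
(r3,c2) = E
(r4,c5) = F
(r5,c2) = A
(r5,c5) = C
(r6,c4) = C
(r6,c6) = F
(r2,c3) = F
(r2,c6) = A
(r4,c3) = E
(r5,c3) = B
(r5,c6) = E
(r6,c1) = B
(r5,c1) = F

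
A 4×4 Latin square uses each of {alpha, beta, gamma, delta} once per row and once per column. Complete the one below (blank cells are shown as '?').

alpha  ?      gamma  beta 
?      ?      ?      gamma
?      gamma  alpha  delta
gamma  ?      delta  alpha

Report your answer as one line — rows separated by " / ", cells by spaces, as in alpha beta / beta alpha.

(r1,c2) = delta
(r2,c3) = beta
(r3,c1) = beta
(r4,c2) = beta
(r2,c1) = delta
(r2,c2) = alpha

alpha delta gamma beta / delta alpha beta gamma / beta gamma alpha delta / gamma beta delta alpha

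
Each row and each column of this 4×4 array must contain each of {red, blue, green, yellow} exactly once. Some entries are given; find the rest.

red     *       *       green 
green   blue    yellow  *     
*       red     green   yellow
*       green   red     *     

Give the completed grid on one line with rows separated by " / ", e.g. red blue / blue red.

At row 1, column 2: row 1 has {red,green}; column 2 has {red,blue,green}; that leaves yellow.
At row 1, column 3: row 1 has {red,green,yellow}; column 3 has {red,green,yellow}; that leaves blue.
At row 2, column 4: row 2 has {blue,green,yellow}; column 4 has {green,yellow}; that leaves red.
At row 3, column 1: row 3 has {red,green,yellow}; column 1 has {red,green}; that leaves blue.
At row 4, column 1: row 4 has {red,green}; column 1 has {red,blue,green}; that leaves yellow.
At row 4, column 4: row 4 has {red,green,yellow}; column 4 has {red,green,yellow}; that leaves blue.

red yellow blue green / green blue yellow red / blue red green yellow / yellow green red blue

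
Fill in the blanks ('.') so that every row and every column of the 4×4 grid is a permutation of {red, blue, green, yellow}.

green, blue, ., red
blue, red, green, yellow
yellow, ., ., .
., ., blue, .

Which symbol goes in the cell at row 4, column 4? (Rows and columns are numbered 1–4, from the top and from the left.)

(r1,c3): row 1 has {red,blue,green}; column 3 has {blue,green}, so it must be yellow.
(r3,c2): row 3 has {yellow}; column 2 has {red,blue}, so it must be green.
(r3,c3): row 3 has {green,yellow}; column 3 has {blue,green,yellow}, so it must be red.
(r3,c4): row 3 has {red,green,yellow}; column 4 has {red,yellow}, so it must be blue.
(r4,c1): row 4 has {blue}; column 1 has {blue,green,yellow}, so it must be red.
(r4,c2): row 4 has {red,blue}; column 2 has {red,blue,green}, so it must be yellow.
(r4,c4): row 4 has {red,blue,yellow}; column 4 has {red,blue,yellow}, so it must be green.

green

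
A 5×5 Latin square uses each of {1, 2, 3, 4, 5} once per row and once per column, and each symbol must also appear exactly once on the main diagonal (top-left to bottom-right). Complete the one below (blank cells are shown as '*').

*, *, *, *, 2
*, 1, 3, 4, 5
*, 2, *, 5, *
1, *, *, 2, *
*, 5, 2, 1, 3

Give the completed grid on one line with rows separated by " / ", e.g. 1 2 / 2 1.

Cell (r1,c4): row 1 has {2}; column 4 has {1,2,4,5} → 3.
Cell (r2,c1): row 2 has {1,3,4,5}; column 1 has {1} → 2.
Cell (r3,c3): row 3 has {2,5}; column 3 has {2,3}; the diagonal has {1,2,3} → 4.
Cell (r3,c5): row 3 has {2,4,5}; column 5 has {2,3,5} → 1.
Cell (r4,c3): row 4 has {1,2}; column 3 has {2,3,4} → 5.
Cell (r4,c5): row 4 has {1,2,5}; column 5 has {1,2,3,5} → 4.
Cell (r5,c1): row 5 has {1,2,3,5}; column 1 has {1,2} → 4.
Cell (r1,c1): row 1 has {2,3}; column 1 has {1,2,4}; the diagonal has {1,2,3,4} → 5.
Cell (r1,c2): row 1 has {2,3,5}; column 2 has {1,2,5} → 4.
Cell (r1,c3): row 1 has {2,3,4,5}; column 3 has {2,3,4,5} → 1.
Cell (r3,c1): row 3 has {1,2,4,5}; column 1 has {1,2,4,5} → 3.
Cell (r4,c2): row 4 has {1,2,4,5}; column 2 has {1,2,4,5} → 3.

5 4 1 3 2 / 2 1 3 4 5 / 3 2 4 5 1 / 1 3 5 2 4 / 4 5 2 1 3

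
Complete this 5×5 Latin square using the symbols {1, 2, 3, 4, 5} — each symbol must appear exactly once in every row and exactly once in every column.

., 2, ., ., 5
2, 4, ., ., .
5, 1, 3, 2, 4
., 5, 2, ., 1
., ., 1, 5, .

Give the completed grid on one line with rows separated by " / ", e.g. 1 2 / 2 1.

row 1 has {2,5}; column 3 has {1,2,3} — only 4 is left for (r1,c3).
row 2 has {2,4}; column 3 has {1,2,3,4} — only 5 is left for (r2,c3).
row 2 has {2,4,5}; column 5 has {1,4,5} — only 3 is left for (r2,c5).
row 5 has {1,5}; column 2 has {1,2,4,5} — only 3 is left for (r5,c2).
row 5 has {1,3,5}; column 5 has {1,3,4,5} — only 2 is left for (r5,c5).
row 2 has {2,3,4,5}; column 4 has {2,5} — only 1 is left for (r2,c4).
row 5 has {1,2,3,5}; column 1 has {2,5} — only 4 is left for (r5,c1).
row 1 has {2,4,5}; column 4 has {1,2,5} — only 3 is left for (r1,c4).
row 4 has {1,2,5}; column 1 has {2,4,5} — only 3 is left for (r4,c1).
row 4 has {1,2,3,5}; column 4 has {1,2,3,5} — only 4 is left for (r4,c4).
row 1 has {2,3,4,5}; column 1 has {2,3,4,5} — only 1 is left for (r1,c1).

1 2 4 3 5 / 2 4 5 1 3 / 5 1 3 2 4 / 3 5 2 4 1 / 4 3 1 5 2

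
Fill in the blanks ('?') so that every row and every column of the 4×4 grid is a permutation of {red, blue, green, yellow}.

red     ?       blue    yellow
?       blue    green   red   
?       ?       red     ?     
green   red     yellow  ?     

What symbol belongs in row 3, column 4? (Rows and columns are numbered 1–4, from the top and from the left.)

(r1,c2) = green
(r2,c1) = yellow
(r3,c1) = blue
(r3,c2) = yellow
(r3,c4) = green

green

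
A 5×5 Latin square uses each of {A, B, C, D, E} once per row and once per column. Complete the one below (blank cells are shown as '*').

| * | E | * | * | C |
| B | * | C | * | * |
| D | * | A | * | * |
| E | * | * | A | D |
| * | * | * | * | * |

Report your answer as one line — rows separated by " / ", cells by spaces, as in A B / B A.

A E D B C / B D C E A / D B A C E / E C B A D / C A E D B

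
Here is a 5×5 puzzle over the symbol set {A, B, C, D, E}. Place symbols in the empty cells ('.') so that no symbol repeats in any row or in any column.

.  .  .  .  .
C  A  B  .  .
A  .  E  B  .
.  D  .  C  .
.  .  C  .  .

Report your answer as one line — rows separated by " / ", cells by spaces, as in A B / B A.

row 3 has {A,B,E}; column 2 has {A,D} — only C is left for (r3,c2).
row 3 has {A,B,C,E}; column 5 is empty so far — only D is left for (r3,c5).
row 4 has {C,D}; column 3 has {B,C,E} — only A is left for (r4,c3).
row 1 is empty so far; column 3 has {A,B,C,E} — only D is left for (r1,c3).
row 2 has {A,B,C}; column 5 has {D} — only E is left for (r2,c5).
row 4 has {A,C,D}; column 5 has {D,E} — only B is left for (r4,c5).
row 5 has {C}; column 5 has {B,D,E} — only A is left for (r5,c5).
row 1 has {D}; column 5 has {A,B,D,E} — only C is left for (r1,c5).
row 2 has {A,B,C,E}; column 4 has {B,C} — only D is left for (r2,c4).
row 4 has {A,B,C,D}; column 1 has {A,C} — only E is left for (r4,c1).
row 5 has {A,C}; column 4 has {B,C,D} — only E is left for (r5,c4).
row 1 has {C,D}; column 1 has {A,C,E} — only B is left for (r1,c1).
row 1 has {B,C,D}; column 2 has {A,C,D} — only E is left for (r1,c2).
row 1 has {B,C,D,E}; column 4 has {B,C,D,E} — only A is left for (r1,c4).
row 5 has {A,C,E}; column 1 has {A,B,C,E} — only D is left for (r5,c1).
row 5 has {A,C,D,E}; column 2 has {A,C,D,E} — only B is left for (r5,c2).

B E D A C / C A B D E / A C E B D / E D A C B / D B C E A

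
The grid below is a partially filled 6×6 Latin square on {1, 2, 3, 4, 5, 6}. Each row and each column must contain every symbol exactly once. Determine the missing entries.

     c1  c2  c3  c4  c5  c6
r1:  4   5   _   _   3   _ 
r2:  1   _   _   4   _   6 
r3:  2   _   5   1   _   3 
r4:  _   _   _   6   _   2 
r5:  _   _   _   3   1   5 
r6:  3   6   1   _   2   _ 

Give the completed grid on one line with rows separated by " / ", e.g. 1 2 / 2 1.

4 5 6 2 3 1 / 1 3 2 4 5 6 / 2 4 5 1 6 3 / 5 1 3 6 4 2 / 6 2 4 3 1 5 / 3 6 1 5 2 4

(r1,c4) = 2
(r1,c6) = 1
(r2,c5) = 5
(r3,c2) = 4
(r3,c5) = 6
(r4,c1) = 5
(r4,c5) = 4
(r5,c1) = 6
(r5,c2) = 2
(r5,c3) = 4
(r6,c4) = 5
(r6,c6) = 4
(r1,c3) = 6
(r2,c2) = 3
(r2,c3) = 2
(r4,c2) = 1
(r4,c3) = 3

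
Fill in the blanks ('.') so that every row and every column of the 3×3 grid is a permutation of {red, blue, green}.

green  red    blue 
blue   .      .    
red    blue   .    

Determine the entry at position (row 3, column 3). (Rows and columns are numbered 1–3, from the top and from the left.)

At row 2, column 2: row 2 has {blue}; column 2 has {red,blue}; that leaves green.
At row 2, column 3: row 2 has {blue,green}; column 3 has {blue}; that leaves red.
At row 3, column 3: row 3 has {red,blue}; column 3 has {red,blue}; that leaves green.

green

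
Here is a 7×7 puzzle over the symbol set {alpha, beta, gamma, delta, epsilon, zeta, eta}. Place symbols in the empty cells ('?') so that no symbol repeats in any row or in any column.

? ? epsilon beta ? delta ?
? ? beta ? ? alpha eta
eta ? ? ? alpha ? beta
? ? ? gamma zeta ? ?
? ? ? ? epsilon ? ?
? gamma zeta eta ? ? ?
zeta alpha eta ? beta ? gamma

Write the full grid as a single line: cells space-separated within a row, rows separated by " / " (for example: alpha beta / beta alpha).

(r6,c5): row 6 has {gamma,zeta,eta}; column 5 has {alpha,beta,epsilon,zeta}, so it must be delta.
(r7,c6): row 7 has {alpha,beta,gamma,zeta,eta}; column 6 has {alpha,delta}, so it must be epsilon.
(r2,c5): row 2 has {alpha,beta,eta}; column 5 has {alpha,beta,delta,epsilon,zeta}, so it must be gamma.
(r6,c6): row 6 has {gamma,delta,zeta,eta}; column 6 has {alpha,delta,epsilon}, so it must be beta.
(r7,c4): row 7 has {alpha,beta,gamma,epsilon,zeta,eta}; column 4 has {beta,gamma,eta}, so it must be delta.
(r1,c5): row 1 has {beta,delta,epsilon}; column 5 has {alpha,beta,gamma,delta,epsilon,zeta}, so it must be eta.
(r4,c6): row 4 has {gamma,zeta}; column 6 has {alpha,beta,delta,epsilon}, so it must be eta.
(r1,c2): row 1 has {beta,delta,epsilon,eta}; column 2 has {alpha,gamma}, so it must be zeta.
(r1,c7): row 1 has {beta,delta,epsilon,zeta,eta}; column 7 has {beta,gamma,eta}, so it must be alpha.
(r6,c7): row 6 has {beta,gamma,delta,zeta,eta}; column 7 has {alpha,beta,gamma,eta}, so it must be epsilon.
(r1,c1): row 1 has {alpha,beta,delta,epsilon,zeta,eta}; column 1 has {zeta,eta}, so it must be gamma.
(r4,c7): row 4 has {gamma,zeta,eta}; column 7 has {alpha,beta,gamma,epsilon,eta}, so it must be delta.
(r5,c7): row 5 has {epsilon}; column 7 has {alpha,beta,gamma,delta,epsilon,eta}, so it must be zeta.
(r6,c1): row 6 has {beta,gamma,delta,epsilon,zeta,eta}; column 1 has {gamma,zeta,eta}, so it must be alpha.
(r4,c3): row 4 has {gamma,delta,zeta,eta}; column 3 has {beta,epsilon,zeta,eta}, so it must be alpha.
(r5,c4): row 5 has {epsilon,zeta}; column 4 has {beta,gamma,delta,eta}, so it must be alpha.
(r5,c6): row 5 has {alpha,epsilon,zeta}; column 6 has {alpha,beta,delta,epsilon,eta}, so it must be gamma.
(r3,c6): row 3 has {alpha,beta,eta}; column 6 has {alpha,beta,gamma,delta,epsilon,eta}, so it must be zeta.
(r5,c3): row 5 has {alpha,gamma,epsilon,zeta}; column 3 has {alpha,beta,epsilon,zeta,eta}, so it must be delta.
(r3,c3): row 3 has {alpha,beta,zeta,eta}; column 3 has {alpha,beta,delta,epsilon,zeta,eta}, so it must be gamma.
(r3,c4): row 3 has {alpha,beta,gamma,zeta,eta}; column 4 has {alpha,beta,gamma,delta,eta}, so it must be epsilon.
(r5,c1): row 5 has {alpha,gamma,delta,epsilon,zeta}; column 1 has {alpha,gamma,zeta,eta}, so it must be beta.
(r5,c2): row 5 has {alpha,beta,gamma,delta,epsilon,zeta}; column 2 has {alpha,gamma,zeta}, so it must be eta.
(r2,c4): row 2 has {alpha,beta,gamma,eta}; column 4 has {alpha,beta,gamma,delta,epsilon,eta}, so it must be zeta.
(r3,c2): row 3 has {alpha,beta,gamma,epsilon,zeta,eta}; column 2 has {alpha,gamma,zeta,eta}, so it must be delta.
(r4,c1): row 4 has {alpha,gamma,delta,zeta,eta}; column 1 has {alpha,beta,gamma,zeta,eta}, so it must be epsilon.
(r4,c2): row 4 has {alpha,gamma,delta,epsilon,zeta,eta}; column 2 has {alpha,gamma,delta,zeta,eta}, so it must be beta.
(r2,c1): row 2 has {alpha,beta,gamma,zeta,eta}; column 1 has {alpha,beta,gamma,epsilon,zeta,eta}, so it must be delta.
(r2,c2): row 2 has {alpha,beta,gamma,delta,zeta,eta}; column 2 has {alpha,beta,gamma,delta,zeta,eta}, so it must be epsilon.

gamma zeta epsilon beta eta delta alpha / delta epsilon beta zeta gamma alpha eta / eta delta gamma epsilon alpha zeta beta / epsilon beta alpha gamma zeta eta delta / beta eta delta alpha epsilon gamma zeta / alpha gamma zeta eta delta beta epsilon / zeta alpha eta delta beta epsilon gamma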